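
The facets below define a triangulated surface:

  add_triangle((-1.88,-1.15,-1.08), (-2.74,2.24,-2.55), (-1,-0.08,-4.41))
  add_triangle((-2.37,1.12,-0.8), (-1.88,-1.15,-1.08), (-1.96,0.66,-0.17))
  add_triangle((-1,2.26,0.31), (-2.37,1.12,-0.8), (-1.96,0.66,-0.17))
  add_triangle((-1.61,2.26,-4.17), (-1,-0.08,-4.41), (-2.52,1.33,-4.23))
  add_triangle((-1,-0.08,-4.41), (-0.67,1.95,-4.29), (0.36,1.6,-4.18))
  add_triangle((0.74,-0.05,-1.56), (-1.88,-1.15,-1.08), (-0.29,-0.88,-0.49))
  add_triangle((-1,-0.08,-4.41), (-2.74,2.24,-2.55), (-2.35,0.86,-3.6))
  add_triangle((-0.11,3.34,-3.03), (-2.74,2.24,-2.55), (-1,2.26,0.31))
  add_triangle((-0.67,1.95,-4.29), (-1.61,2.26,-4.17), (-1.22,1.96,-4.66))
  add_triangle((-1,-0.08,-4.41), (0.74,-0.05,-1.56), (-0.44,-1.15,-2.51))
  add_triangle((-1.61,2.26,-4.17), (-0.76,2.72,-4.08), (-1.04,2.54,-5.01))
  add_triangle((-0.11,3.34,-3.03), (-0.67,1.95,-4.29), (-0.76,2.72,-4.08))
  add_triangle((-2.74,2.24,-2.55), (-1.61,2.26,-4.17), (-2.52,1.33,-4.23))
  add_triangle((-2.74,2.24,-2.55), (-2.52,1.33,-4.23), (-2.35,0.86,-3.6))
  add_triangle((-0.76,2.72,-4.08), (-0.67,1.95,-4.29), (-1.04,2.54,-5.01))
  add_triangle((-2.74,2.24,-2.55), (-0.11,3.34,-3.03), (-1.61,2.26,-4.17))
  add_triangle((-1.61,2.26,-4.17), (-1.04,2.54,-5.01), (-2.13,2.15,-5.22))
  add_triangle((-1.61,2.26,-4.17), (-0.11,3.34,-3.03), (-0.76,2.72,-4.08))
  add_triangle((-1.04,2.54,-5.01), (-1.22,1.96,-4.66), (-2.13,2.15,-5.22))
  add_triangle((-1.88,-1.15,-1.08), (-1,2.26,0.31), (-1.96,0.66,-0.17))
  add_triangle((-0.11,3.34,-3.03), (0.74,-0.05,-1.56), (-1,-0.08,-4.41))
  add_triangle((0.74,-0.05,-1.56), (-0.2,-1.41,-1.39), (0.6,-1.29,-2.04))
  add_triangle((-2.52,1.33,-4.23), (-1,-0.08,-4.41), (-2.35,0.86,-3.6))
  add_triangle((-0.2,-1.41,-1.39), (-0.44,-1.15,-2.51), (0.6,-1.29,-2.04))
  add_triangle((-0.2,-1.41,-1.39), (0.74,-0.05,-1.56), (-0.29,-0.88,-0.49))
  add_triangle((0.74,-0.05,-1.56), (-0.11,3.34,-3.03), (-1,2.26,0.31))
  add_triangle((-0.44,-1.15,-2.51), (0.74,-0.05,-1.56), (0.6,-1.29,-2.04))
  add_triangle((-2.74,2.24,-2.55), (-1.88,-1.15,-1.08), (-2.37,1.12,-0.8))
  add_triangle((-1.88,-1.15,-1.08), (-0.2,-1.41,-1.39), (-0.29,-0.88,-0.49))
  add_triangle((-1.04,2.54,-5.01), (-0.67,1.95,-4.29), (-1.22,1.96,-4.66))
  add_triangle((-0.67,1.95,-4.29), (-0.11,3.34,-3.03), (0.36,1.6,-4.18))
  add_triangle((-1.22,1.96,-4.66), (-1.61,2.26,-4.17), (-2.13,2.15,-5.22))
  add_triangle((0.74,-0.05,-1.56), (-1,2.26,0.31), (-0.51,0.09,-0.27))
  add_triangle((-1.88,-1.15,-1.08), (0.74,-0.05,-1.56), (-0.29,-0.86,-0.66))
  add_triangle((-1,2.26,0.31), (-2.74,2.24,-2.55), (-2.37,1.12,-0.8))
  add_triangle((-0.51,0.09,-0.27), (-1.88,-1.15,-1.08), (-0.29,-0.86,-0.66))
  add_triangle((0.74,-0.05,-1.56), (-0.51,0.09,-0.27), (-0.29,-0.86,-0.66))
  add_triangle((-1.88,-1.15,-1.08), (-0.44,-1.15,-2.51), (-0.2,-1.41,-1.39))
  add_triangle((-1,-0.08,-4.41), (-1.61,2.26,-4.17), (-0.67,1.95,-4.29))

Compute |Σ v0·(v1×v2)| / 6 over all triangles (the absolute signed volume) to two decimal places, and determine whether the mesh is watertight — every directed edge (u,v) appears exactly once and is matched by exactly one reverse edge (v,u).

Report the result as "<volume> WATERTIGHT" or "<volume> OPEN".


28.78 OPEN

Per-triangle v0·(v1×v2)/6:
  t1: +4.5437
  t2: +0.4427
  t3: +0.4152
  t4: +1.9925
  t5: +1.5763
  t6: -0.3861
  t7: -1.1070
  t8: +3.7699
  t9: -0.2367
  t10: +0.8858
  t11: +0.4155
  t12: +0.3971
  t13: +1.7031
  t14: +0.4422
  t15: +0.1363
  t16: +2.7034
  t17: +0.4360
  t18: +0.5872
  t19: +0.2470
  t20: -0.3450
  t21: +2.7384
  t22: -0.1431
  t23: +0.5242
  t24: +0.3032
  t25: +0.0076
  t26: +0.1430
  t27: +0.4169
  t28: +1.4748
  t29: +0.1502
  t30: +0.1216
  t31: +1.4993
  t32: -0.3184
  t33: -0.3514
  t34: +0.3469
  t35: +1.3891
  t36: -0.0572
  t37: -0.1546
  t38: +0.5588
  t39: +1.5101
Σ = +28.7787 → |volume| = 28.78

Directed edges: 117 total; 9 unmatched, e.g. (-1,-0.08,-4.41)→(-1.88,-1.15,-1.08) → open.


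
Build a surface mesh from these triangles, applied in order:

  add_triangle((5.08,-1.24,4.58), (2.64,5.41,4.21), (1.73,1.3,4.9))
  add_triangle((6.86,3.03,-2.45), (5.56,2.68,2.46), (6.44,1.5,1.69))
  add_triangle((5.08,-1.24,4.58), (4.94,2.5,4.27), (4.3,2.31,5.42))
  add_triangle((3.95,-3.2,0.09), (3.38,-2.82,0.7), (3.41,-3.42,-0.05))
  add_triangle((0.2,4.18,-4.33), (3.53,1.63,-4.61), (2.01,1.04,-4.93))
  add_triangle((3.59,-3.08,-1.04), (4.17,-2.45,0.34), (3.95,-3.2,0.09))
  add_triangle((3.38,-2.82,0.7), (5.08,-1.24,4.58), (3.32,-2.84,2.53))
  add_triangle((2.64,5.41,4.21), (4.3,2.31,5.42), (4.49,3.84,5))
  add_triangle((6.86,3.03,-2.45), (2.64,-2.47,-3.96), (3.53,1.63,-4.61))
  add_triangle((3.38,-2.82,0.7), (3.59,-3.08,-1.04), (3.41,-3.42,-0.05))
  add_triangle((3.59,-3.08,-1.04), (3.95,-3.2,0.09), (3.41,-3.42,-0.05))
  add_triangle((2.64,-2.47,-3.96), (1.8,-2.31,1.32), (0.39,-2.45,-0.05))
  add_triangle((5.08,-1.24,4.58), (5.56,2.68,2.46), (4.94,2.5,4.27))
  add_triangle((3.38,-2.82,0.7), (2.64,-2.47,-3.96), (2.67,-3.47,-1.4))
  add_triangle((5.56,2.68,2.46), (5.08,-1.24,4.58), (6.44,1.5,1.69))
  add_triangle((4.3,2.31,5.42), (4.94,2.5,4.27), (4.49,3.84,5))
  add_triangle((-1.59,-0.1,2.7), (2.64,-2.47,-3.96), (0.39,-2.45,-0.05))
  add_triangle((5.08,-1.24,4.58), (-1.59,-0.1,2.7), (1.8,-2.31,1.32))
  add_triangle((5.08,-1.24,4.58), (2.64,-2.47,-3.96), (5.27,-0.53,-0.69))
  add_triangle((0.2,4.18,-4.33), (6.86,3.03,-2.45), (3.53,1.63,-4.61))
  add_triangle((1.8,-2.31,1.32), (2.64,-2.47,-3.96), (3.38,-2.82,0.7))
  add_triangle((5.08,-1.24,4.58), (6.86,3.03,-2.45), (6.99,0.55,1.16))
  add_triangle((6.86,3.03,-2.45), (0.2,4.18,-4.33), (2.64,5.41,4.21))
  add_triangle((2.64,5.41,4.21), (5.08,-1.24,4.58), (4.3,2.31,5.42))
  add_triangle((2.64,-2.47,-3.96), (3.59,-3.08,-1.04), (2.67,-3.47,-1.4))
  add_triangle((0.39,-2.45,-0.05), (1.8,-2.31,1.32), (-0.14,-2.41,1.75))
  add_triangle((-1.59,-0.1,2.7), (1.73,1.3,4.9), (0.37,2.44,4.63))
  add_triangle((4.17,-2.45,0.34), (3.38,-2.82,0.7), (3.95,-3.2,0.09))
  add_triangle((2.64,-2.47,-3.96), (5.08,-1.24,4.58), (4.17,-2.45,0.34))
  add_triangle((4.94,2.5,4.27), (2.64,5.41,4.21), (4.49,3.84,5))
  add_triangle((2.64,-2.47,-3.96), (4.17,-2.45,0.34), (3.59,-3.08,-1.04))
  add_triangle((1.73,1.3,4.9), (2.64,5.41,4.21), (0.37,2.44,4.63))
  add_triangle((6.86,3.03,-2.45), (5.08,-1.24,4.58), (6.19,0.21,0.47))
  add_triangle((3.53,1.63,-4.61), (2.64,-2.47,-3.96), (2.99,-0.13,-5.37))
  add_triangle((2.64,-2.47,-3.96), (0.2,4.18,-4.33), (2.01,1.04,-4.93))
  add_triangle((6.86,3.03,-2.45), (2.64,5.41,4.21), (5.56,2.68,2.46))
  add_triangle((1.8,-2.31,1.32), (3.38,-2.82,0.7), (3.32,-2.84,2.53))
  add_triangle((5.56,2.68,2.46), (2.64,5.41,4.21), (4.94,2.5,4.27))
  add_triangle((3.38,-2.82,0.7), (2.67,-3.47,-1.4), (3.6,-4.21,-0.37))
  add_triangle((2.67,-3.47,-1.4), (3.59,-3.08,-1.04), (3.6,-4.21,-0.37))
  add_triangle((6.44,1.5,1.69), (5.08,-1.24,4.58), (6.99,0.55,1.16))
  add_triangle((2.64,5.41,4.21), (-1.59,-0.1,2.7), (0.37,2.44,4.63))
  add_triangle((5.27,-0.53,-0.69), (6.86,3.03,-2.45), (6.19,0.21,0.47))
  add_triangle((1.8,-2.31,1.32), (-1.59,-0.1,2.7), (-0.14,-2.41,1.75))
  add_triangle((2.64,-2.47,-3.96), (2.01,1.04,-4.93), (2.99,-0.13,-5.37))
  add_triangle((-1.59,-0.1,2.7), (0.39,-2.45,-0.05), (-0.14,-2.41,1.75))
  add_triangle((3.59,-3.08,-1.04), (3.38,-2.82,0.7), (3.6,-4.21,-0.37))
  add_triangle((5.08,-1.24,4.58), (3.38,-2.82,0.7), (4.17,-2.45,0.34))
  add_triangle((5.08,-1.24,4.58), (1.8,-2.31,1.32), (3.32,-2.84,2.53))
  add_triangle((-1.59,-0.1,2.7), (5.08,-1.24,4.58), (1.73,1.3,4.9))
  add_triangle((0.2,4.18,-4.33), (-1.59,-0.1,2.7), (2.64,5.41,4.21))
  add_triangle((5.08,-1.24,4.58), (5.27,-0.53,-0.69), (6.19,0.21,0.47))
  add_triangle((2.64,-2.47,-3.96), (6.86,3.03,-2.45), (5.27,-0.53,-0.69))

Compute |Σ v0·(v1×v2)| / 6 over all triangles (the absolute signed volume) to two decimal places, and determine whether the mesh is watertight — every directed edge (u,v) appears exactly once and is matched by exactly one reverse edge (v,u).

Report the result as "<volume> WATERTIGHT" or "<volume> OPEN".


Per-triangle v0·(v1×v2)/6:
  t1: +14.4542
  t2: +7.8567
  t3: +5.3648
  t4: +0.2765
  t5: +5.2756
  t6: +0.6578
  t7: +3.2512
  t8: +2.7896
  t9: +14.1681
  t10: -0.5416
  t11: +0.4711
  t12: +3.5408
  t13: +7.3813
  t14: -2.8599
  t15: +7.4300
  t16: +2.0751
  t17: +0.0847
  t18: +6.6718
  t19: +12.4707
  t20: +15.3235
  t21: +2.1946
  t22: -3.9865
  t23: +44.7693
  t24: -2.7058
  t25: +2.1777
  t26: +1.3446
  t27: +3.3597
  t28: +0.3939
  t29: +2.4021
  t30: +1.2646
  t31: +1.9658
  t32: +5.5754
  t33: +7.7753
  t34: +2.7248
  t35: +1.4990
  t36: +20.2508
  t37: +0.8015
  t38: +7.6564
  t39: -0.5466
  t40: +0.8952
  t41: +5.5111
  t42: +1.7399
  t43: +5.3184
  t44: +1.8138
  t45: +1.1103
  t46: +0.6021
  t47: +1.1588
  t48: +2.9297
  t49: +0.2133
  t50: +7.4079
  t51: +15.1455
  t52: +4.6554
  t53: +14.8140
Σ = +268.3743 → |volume| = 268.37

Directed edges: 159 total; 9 unmatched, e.g. (6.44,1.5,1.69)→(6.86,3.03,-2.45) → open.

268.37 OPEN


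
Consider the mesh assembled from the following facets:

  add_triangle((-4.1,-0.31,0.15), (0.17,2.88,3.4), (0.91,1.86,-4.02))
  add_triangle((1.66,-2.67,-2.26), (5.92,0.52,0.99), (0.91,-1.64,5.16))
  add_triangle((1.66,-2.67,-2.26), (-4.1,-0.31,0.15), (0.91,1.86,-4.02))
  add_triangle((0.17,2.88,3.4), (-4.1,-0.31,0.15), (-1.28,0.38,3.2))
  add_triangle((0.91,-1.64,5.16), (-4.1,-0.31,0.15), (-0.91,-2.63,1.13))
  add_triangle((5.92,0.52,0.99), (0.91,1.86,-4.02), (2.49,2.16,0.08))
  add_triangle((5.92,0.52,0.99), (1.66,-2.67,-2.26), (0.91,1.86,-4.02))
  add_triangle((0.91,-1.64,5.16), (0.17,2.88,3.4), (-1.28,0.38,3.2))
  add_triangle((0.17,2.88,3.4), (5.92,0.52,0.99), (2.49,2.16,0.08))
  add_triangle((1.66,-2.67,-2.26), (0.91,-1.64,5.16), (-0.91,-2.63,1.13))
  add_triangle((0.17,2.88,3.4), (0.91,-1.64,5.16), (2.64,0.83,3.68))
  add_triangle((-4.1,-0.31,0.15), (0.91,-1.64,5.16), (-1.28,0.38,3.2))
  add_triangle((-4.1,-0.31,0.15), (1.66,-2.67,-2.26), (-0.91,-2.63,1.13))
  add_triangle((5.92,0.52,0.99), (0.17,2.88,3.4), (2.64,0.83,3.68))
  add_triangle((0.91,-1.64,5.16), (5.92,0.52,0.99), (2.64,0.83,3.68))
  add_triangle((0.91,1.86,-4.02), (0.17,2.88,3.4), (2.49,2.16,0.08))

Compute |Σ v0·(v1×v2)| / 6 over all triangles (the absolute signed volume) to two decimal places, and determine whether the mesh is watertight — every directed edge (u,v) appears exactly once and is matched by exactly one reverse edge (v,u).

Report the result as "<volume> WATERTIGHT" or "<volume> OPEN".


137.81 WATERTIGHT

Per-triangle v0·(v1×v2)/6:
  t1: +11.9800
  t2: +18.2194
  t3: +10.3075
  t4: +5.0680
  t5: +7.8084
  t6: +7.4006
  t7: +16.0483
  t8: +5.7659
  t9: +7.4089
  t10: +7.2526
  t11: +7.5204
  t12: +5.3739
  t13: +5.9441
  t14: +7.1652
  t15: +8.4510
  t16: +6.1000
Σ = +137.8142 → |volume| = 137.81

Directed edges: 48 total, each appears once with its reverse present → watertight.


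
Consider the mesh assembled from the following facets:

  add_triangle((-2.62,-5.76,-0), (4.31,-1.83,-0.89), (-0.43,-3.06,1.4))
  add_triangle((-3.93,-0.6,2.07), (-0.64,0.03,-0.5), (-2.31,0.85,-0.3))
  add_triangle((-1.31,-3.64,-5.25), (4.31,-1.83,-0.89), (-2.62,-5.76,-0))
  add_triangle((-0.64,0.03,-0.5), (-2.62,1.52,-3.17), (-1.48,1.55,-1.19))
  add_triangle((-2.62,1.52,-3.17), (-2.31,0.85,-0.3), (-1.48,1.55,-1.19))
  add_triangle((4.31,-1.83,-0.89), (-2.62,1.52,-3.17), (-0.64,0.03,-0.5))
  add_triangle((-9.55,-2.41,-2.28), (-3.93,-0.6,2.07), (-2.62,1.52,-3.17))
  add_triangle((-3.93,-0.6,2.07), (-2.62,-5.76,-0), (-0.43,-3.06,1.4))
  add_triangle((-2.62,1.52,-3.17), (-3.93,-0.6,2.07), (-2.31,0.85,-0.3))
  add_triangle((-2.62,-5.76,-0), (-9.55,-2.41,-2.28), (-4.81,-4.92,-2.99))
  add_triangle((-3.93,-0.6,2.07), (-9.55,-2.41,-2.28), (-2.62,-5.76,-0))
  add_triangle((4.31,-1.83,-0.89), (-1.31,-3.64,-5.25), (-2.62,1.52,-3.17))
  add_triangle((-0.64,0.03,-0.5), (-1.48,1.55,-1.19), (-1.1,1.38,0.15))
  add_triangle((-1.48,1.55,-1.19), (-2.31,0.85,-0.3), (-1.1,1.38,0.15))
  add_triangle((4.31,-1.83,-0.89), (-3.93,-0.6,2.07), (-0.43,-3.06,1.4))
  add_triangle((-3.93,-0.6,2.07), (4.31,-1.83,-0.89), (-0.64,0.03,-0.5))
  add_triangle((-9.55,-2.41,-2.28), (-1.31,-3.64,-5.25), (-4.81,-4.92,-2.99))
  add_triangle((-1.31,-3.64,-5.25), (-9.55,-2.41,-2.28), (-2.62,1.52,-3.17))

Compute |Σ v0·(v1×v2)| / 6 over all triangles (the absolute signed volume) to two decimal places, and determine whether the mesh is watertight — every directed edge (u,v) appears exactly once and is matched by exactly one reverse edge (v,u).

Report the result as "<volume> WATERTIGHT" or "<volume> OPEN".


159.32 OPEN

Per-triangle v0·(v1×v2)/6:
  t1: +7.7332
  t2: -0.5326
  t3: +25.6223
  t4: -0.1723
  t5: +0.8818
  t6: -0.8295
  t7: +12.0304
  t8: +6.8266
  t9: +1.6768
  t10: +18.6360
  t11: +24.8040
  t12: +12.8023
  t13: -0.1642
  t14: +0.4880
  t15: +0.7945
  t16: -1.2487
  t17: +19.4239
  t18: +30.5437
Σ = +159.3161 → |volume| = 159.32

Directed edges: 54 total; 6 unmatched, e.g. (-0.64,0.03,-0.5)→(-2.31,0.85,-0.3) → open.


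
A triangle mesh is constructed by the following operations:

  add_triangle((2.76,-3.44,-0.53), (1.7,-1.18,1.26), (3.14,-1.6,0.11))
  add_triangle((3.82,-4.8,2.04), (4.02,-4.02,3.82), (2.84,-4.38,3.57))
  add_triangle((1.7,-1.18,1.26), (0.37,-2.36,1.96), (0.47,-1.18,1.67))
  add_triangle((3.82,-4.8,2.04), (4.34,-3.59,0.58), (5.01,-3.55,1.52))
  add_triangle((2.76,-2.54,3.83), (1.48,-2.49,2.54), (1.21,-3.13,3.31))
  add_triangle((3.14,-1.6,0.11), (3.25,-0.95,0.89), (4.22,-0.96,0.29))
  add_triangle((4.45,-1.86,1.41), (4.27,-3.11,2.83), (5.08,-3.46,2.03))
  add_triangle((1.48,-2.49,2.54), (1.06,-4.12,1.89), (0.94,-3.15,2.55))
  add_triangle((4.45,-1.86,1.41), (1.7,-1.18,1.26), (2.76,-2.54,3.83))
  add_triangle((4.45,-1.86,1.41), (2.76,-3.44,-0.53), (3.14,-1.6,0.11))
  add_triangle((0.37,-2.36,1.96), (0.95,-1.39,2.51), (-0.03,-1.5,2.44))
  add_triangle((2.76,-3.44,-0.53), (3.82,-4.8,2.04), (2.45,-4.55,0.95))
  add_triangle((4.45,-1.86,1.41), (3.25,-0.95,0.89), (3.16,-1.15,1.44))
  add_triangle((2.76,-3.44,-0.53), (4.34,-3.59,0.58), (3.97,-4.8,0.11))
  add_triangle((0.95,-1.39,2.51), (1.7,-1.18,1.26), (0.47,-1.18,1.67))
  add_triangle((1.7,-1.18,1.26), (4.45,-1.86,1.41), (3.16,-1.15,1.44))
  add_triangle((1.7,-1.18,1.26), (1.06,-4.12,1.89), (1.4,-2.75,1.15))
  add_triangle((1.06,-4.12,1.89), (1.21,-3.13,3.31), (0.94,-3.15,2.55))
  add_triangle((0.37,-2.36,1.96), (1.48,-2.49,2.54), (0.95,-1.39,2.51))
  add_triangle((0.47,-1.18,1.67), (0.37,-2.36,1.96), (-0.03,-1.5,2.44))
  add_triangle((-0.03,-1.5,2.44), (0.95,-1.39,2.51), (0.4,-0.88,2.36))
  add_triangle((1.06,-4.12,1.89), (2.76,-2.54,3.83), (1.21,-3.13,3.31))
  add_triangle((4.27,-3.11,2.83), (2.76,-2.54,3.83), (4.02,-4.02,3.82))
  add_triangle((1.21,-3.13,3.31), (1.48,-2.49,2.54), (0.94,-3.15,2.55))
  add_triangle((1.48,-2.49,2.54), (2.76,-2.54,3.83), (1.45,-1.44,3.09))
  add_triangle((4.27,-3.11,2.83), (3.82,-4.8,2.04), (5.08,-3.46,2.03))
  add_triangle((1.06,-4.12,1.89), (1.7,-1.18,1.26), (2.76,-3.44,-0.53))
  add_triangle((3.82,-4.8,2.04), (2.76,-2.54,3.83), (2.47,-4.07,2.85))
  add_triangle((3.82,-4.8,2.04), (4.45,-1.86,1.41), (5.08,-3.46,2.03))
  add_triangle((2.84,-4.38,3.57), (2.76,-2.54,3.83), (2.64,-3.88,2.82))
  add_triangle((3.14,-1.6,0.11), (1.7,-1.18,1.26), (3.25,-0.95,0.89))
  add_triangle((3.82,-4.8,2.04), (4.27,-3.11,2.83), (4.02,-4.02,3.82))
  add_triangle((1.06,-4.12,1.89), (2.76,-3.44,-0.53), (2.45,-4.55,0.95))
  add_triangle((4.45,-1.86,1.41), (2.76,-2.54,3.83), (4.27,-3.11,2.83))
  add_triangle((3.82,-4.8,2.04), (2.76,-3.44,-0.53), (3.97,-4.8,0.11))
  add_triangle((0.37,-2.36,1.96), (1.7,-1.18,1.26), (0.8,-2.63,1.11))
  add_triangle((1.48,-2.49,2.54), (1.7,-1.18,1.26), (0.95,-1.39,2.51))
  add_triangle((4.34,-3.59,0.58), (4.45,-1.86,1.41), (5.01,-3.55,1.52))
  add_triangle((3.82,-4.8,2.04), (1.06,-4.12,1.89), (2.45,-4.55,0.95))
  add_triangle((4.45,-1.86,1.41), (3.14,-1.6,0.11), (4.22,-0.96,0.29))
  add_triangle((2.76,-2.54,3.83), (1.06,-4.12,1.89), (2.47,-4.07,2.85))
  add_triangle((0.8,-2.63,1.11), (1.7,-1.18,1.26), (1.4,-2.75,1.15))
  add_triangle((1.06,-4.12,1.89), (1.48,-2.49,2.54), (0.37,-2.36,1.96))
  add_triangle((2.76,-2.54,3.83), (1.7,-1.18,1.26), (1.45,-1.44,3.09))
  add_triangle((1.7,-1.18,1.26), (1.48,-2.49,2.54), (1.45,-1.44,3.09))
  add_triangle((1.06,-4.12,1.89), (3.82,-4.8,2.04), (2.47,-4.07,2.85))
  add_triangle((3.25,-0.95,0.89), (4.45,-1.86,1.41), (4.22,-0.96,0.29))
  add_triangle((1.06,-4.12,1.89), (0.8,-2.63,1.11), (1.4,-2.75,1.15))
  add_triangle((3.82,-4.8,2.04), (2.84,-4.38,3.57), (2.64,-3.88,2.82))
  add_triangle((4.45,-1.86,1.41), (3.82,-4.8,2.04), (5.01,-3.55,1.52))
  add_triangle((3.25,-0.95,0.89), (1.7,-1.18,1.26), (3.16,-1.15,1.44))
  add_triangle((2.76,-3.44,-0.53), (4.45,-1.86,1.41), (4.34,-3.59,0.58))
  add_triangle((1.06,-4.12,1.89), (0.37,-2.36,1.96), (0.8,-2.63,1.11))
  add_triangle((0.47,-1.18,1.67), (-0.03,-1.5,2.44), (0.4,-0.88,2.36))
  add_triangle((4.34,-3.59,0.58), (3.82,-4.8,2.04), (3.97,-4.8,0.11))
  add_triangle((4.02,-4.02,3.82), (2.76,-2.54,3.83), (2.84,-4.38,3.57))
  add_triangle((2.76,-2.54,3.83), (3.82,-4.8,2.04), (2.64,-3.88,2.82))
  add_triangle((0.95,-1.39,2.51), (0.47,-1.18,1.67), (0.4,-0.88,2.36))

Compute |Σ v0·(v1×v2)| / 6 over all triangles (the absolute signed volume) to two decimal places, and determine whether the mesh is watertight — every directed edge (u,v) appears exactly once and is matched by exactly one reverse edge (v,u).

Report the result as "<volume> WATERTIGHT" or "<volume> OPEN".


Per-triangle v0·(v1×v2)/6:
  t1: -1.3805
  t2: +2.2126
  t3: -0.3798
  t4: +1.6664
  t5: -0.3952
  t6: -0.4310
  t7: +1.0511
  t8: -0.5125
  t9: -0.2873
  t10: +1.2011
  t11: +0.4853
  t12: +1.8837
  t13: +0.1506
  t14: +0.6337
  t15: -0.1633
  t16: +0.2441
  t17: +0.4487
  t18: +0.1403
  t19: +0.4451
  t20: -0.2058
  t21: +0.2010
  t22: +1.9703
  t23: +1.1193
  t24: -0.2243
  t25: +0.5357
  t26: +2.0036
  t27: -2.9466
  t28: +2.3541
  t29: +0.1763
  t30: -0.4378
  t31: -0.5710
  t32: +2.0417
  t33: +0.3877
  t34: +1.3862
  t35: +0.2046
  t36: -0.6828
  t37: +0.4497
  t38: +0.7698
  t39: +1.8764
  t40: +0.7509
  t41: +1.1818
  t42: -0.1945
  t43: +0.7333
  t44: +0.1373
  t45: -0.6579
  t46: +1.9030
  t47: +0.2339
  t48: +0.0364
  t49: +0.0072
  t50: +1.0561
  t51: -0.1152
  t52: +0.5017
  t53: -0.0586
  t54: -0.1406
  t55: +2.1762
  t56: +1.3741
  t57: -1.6773
  t58: -0.0816
Σ = +24.5871 → |volume| = 24.59

Directed edges: 174 total, each appears once with its reverse present → watertight.

24.59 WATERTIGHT


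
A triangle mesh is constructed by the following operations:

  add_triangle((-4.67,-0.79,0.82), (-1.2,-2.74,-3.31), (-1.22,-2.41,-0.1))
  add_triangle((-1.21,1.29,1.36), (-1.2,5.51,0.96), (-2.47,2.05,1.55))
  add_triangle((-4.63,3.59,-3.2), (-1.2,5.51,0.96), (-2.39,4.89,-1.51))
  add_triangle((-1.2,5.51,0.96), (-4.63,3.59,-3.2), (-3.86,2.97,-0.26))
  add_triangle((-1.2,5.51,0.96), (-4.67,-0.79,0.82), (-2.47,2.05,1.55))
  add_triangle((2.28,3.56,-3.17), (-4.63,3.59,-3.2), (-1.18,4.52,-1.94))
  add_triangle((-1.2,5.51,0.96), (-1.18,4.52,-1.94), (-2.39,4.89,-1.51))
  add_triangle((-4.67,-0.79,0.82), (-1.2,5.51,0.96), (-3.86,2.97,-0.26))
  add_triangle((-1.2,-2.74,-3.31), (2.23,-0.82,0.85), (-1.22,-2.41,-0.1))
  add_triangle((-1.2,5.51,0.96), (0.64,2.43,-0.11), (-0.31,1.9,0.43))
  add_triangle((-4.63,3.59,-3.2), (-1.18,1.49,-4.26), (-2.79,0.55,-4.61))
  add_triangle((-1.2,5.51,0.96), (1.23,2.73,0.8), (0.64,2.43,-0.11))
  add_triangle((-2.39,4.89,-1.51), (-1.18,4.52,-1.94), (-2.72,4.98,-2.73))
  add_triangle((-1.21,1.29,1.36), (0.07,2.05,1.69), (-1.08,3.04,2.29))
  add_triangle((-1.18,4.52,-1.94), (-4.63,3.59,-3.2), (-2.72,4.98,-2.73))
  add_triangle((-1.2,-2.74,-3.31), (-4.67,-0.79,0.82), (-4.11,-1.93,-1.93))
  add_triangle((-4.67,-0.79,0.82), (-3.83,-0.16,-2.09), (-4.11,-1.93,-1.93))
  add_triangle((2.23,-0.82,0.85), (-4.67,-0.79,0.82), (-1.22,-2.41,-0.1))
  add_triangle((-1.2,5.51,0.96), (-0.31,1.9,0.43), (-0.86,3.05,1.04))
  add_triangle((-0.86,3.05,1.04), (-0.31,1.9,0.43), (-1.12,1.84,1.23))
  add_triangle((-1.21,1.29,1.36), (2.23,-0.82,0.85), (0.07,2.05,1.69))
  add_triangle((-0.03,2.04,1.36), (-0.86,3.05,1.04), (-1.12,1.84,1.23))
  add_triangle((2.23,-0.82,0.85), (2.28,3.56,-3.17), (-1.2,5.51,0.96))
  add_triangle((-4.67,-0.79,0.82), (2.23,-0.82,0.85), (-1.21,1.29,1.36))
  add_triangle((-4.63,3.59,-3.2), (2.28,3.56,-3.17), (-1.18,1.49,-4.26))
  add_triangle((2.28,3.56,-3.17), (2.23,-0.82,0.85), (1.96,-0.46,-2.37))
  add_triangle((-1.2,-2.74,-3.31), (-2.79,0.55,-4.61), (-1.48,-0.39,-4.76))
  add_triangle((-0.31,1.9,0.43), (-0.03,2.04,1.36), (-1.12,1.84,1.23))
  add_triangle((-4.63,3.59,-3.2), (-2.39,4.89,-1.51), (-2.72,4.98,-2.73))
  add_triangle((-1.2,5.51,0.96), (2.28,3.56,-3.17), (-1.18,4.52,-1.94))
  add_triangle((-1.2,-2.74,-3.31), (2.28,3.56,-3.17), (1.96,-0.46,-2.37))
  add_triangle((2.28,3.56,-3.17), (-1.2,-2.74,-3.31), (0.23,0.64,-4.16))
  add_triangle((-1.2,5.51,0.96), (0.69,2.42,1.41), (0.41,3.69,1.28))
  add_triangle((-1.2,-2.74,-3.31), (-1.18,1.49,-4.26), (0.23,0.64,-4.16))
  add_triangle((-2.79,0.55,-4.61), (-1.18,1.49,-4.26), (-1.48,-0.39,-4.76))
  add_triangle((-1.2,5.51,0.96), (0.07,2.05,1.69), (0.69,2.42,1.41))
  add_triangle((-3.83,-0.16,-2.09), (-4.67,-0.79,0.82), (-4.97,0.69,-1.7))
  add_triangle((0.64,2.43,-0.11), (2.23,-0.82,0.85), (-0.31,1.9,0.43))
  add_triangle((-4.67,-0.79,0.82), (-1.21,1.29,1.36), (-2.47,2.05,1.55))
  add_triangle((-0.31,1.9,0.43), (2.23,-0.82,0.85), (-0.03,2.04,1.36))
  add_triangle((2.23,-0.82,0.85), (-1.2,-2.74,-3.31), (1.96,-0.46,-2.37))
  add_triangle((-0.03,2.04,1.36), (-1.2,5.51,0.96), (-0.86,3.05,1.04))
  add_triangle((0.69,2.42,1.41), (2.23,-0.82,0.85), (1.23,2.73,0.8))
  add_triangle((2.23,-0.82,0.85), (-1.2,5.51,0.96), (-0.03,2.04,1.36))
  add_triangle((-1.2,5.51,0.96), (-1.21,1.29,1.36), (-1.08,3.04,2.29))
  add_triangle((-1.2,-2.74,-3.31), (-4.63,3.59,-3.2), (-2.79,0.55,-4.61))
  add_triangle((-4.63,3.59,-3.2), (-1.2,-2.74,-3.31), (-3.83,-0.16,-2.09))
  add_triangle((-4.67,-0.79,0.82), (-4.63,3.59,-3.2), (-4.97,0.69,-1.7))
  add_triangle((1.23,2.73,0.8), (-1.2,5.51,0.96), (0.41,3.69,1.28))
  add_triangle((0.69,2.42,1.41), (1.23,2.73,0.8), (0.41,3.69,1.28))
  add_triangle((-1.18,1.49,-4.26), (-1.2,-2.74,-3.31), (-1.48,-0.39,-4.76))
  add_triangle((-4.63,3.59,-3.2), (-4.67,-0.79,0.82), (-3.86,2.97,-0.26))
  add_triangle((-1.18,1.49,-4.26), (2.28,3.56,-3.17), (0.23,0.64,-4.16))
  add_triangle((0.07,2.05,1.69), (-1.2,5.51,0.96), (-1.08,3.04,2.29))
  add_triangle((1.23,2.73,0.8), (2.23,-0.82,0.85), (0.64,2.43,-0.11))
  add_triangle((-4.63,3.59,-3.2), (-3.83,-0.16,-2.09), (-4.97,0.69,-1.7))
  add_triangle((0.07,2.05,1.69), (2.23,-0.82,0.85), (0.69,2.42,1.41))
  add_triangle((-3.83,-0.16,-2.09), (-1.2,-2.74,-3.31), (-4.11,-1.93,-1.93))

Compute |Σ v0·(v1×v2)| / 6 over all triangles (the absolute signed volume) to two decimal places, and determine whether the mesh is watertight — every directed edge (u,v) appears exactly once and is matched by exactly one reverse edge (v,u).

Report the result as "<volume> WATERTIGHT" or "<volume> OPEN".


Per-triangle v0·(v1×v2)/6:
  t1: +5.4181
  t2: +1.0919
  t3: +3.6920
  t4: +8.5407
  t5: +3.5245
  t6: +8.5794
  t7: +2.8946
  t8: +6.2828
  t9: +3.4623
  t10: -0.1571
  t11: +5.4781
  t12: +1.2420
  t13: +1.1269
  t14: +0.2126
  t15: +0.1263
  t16: +1.8526
  t17: +3.6618
  t18: +2.4223
  t19: -0.0663
  t20: -0.0026
  t21: +0.8826
  t22: +0.3700
  t23: +9.9262
  t24: +2.5137
  t25: +12.0553
  t26: +4.7042
  t27: +2.7828
  t28: -0.3112
  t29: +2.3063
  t30: +8.3337
  t31: +6.7767
  t32: +1.7956
  t33: +0.3895
  t34: +3.9892
  t35: +2.0857
  t36: +1.0209
  t37: +2.3144
  t38: -0.7780
  t39: +0.9055
  t40: -0.4970
  t41: +3.9620
  t42: +0.3741
  t43: +1.0275
  t44: +1.5148
  t45: +1.0662
  t46: +4.5074
  t47: +7.5688
  t48: +3.9758
  t49: +0.7060
  t50: +0.3632
  t51: +0.0338
  t52: +8.1241
  t53: +4.2332
  t54: +1.3464
  t55: +0.7467
  t56: +2.8302
  t57: +0.7680
  t58: +3.5172
Σ = +167.6143 → |volume| = 167.61

Directed edges: 174 total, each appears once with its reverse present → watertight.

167.61 WATERTIGHT


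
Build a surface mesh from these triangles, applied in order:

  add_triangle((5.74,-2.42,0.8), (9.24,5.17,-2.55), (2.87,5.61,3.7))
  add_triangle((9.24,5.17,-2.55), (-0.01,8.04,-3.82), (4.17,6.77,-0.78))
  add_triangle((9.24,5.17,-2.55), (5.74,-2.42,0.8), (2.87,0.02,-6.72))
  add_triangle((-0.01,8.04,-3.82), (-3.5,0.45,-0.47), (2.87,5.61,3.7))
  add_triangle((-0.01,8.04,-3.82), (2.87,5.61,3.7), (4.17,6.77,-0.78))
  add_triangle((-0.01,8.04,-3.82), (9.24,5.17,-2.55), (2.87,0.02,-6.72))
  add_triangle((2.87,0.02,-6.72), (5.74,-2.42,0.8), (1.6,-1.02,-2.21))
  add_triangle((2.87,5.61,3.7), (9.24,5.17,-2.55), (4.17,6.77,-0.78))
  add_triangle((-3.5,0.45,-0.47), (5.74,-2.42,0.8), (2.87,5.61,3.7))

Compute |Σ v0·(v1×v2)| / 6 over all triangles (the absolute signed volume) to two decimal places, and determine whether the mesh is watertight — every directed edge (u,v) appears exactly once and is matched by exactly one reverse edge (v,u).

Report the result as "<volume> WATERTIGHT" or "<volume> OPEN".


316.48 OPEN

Per-triangle v0·(v1×v2)/6:
  t1: +53.6598
  t2: +30.7140
  t3: +57.2342
  t4: +28.8615
  t5: +26.2472
  t6: +82.7845
  t7: +5.2158
  t8: +28.4060
  t9: +3.3540
Σ = +316.4770 → |volume| = 316.48

Directed edges: 27 total; 5 unmatched, e.g. (-0.01,8.04,-3.82)→(-3.5,0.45,-0.47) → open.


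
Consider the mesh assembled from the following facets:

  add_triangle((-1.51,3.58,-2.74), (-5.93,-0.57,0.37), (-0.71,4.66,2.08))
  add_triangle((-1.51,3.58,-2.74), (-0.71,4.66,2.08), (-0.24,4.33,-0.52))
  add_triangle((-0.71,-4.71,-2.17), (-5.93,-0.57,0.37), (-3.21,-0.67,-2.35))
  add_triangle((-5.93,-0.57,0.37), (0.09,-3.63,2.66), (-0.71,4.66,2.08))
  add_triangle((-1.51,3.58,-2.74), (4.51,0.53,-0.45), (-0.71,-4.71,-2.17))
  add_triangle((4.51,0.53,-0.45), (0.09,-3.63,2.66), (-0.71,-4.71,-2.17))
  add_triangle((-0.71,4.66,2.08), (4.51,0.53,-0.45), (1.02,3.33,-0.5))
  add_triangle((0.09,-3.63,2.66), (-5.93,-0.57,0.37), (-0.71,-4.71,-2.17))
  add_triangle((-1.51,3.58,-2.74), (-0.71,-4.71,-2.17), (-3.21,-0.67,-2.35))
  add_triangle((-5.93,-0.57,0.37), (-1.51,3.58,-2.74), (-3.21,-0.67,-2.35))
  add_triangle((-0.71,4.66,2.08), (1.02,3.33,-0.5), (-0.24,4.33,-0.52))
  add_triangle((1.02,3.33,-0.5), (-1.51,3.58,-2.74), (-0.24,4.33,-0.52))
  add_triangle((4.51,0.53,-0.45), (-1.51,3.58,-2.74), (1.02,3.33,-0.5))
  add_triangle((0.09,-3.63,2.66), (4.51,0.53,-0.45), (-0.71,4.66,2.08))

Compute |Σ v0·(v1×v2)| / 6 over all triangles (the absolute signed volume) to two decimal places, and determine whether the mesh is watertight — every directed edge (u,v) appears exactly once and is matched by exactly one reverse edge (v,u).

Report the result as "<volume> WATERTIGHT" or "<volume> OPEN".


155.99 WATERTIGHT

Per-triangle v0·(v1×v2)/6:
  t1: +20.7393
  t2: +3.2515
  t3: +10.9087
  t4: +19.7774
  t5: +16.3816
  t6: +15.4138
  t7: +6.2679
  t8: +20.1918
  t9: +7.4281
  t10: +10.4018
  t11: +2.2620
  t12: +2.1029
  t13: +5.8503
  t14: +15.0143
Σ = +155.9914 → |volume| = 155.99

Directed edges: 42 total, each appears once with its reverse present → watertight.


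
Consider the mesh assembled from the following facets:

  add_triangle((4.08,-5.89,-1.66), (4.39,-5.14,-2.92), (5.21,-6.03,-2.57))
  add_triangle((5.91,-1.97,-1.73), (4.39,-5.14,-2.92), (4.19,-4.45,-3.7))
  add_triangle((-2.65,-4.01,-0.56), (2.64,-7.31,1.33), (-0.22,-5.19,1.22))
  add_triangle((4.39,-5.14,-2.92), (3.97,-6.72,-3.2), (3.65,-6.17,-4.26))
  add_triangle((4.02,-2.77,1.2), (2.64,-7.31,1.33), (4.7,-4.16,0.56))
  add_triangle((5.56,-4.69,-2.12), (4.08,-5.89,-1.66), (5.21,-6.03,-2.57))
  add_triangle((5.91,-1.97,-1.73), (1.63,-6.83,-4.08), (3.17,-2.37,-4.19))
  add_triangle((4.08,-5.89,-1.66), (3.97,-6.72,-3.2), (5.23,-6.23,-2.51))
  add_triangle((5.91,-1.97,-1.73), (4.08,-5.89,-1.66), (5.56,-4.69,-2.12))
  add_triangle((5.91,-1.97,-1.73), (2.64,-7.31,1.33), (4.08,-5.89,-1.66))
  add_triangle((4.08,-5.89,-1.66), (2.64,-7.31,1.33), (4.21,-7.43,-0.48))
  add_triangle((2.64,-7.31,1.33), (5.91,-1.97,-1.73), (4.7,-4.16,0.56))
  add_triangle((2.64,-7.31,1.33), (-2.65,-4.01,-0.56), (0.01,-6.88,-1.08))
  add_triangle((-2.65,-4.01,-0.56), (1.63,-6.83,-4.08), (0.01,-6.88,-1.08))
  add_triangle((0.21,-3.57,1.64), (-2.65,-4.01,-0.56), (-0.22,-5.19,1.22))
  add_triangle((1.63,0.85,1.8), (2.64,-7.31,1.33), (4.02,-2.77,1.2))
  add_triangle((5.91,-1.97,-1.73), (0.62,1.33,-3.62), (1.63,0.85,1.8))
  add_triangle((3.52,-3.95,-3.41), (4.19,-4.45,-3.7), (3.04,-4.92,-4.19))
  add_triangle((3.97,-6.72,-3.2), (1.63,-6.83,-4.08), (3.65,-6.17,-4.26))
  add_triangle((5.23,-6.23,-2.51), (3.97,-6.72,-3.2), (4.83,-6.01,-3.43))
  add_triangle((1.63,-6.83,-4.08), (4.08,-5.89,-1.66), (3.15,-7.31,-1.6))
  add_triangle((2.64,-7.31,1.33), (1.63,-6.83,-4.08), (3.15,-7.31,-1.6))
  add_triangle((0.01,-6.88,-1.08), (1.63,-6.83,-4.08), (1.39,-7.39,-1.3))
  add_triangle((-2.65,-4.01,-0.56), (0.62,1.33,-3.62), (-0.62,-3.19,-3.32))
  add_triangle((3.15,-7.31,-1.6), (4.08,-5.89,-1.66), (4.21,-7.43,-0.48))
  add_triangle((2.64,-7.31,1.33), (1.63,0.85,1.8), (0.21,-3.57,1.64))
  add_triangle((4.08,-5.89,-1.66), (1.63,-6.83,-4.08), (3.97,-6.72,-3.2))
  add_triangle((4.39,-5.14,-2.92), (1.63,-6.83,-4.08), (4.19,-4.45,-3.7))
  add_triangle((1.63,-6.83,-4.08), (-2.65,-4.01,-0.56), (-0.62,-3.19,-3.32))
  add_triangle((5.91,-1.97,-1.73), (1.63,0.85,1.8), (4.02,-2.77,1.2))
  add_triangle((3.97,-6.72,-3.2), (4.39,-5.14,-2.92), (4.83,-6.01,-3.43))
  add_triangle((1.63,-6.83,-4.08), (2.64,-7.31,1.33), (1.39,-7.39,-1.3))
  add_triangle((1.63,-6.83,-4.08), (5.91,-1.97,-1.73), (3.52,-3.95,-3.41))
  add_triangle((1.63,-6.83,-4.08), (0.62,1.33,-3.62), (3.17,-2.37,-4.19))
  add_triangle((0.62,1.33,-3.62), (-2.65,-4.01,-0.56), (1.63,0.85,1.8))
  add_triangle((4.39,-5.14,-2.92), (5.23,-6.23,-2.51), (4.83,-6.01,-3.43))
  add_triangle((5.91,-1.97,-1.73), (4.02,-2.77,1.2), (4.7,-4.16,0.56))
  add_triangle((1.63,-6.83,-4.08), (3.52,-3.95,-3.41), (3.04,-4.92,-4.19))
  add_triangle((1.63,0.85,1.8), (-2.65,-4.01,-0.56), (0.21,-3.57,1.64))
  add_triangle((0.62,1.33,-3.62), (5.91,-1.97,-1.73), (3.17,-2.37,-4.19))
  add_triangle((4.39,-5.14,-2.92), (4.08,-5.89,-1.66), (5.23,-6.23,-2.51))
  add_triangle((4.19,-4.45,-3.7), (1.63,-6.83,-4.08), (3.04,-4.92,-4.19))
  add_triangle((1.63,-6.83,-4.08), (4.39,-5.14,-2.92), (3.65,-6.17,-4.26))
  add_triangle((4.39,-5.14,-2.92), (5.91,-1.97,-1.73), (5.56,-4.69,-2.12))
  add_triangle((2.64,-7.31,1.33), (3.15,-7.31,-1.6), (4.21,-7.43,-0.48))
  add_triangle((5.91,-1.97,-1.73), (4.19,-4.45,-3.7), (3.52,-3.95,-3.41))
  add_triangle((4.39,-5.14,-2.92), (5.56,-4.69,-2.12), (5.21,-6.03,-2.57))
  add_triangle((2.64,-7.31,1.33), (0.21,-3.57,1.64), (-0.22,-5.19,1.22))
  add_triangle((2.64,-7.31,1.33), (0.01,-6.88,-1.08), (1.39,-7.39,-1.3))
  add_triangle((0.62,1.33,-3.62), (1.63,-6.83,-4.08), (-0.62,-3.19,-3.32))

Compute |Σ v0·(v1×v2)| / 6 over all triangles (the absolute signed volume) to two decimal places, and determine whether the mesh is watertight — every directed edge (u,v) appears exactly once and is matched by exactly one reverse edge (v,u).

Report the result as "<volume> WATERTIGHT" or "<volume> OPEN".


183.61 WATERTIGHT

Per-triangle v0·(v1×v2)/6:
  t1: +0.7832
  t2: +4.0406
  t3: +4.6672
  t4: +2.0012
  t5: +3.4358
  t6: +1.1657
  t7: +15.5391
  t8: +1.6796
  t9: +0.8962
  t10: +12.3322
  t11: -0.7225
  t12: +6.8891
  t13: +7.7543
  t14: +9.0309
  t15: +1.2483
  t16: +5.5484
  t17: +8.1658
  t18: +0.1338
  t19: +3.5652
  t20: +1.6403
  t21: +5.4494
  t22: +6.2938
  t23: +4.4971
  t24: +4.2824
  t25: +2.6088
  t26: +4.9077
  t27: +2.5270
  t28: +4.2869
  t29: +8.6935
  t30: +6.4694
  t31: -0.1842
  t32: +5.5977
  t33: -4.8815
  t34: +10.1272
  t35: -2.4262
  t36: +0.2684
  t37: +3.3446
  t38: -1.4391
  t39: +1.3601
  t40: +9.3857
  t41: -0.7067
  t42: +2.2418
  t43: -2.4408
  t44: +2.7848
  t45: +4.3115
  t46: +0.3917
  t47: +1.1114
  t48: +2.1647
  t49: +4.3402
  t50: +8.4506
Σ = +183.6123 → |volume| = 183.61

Directed edges: 150 total, each appears once with its reverse present → watertight.


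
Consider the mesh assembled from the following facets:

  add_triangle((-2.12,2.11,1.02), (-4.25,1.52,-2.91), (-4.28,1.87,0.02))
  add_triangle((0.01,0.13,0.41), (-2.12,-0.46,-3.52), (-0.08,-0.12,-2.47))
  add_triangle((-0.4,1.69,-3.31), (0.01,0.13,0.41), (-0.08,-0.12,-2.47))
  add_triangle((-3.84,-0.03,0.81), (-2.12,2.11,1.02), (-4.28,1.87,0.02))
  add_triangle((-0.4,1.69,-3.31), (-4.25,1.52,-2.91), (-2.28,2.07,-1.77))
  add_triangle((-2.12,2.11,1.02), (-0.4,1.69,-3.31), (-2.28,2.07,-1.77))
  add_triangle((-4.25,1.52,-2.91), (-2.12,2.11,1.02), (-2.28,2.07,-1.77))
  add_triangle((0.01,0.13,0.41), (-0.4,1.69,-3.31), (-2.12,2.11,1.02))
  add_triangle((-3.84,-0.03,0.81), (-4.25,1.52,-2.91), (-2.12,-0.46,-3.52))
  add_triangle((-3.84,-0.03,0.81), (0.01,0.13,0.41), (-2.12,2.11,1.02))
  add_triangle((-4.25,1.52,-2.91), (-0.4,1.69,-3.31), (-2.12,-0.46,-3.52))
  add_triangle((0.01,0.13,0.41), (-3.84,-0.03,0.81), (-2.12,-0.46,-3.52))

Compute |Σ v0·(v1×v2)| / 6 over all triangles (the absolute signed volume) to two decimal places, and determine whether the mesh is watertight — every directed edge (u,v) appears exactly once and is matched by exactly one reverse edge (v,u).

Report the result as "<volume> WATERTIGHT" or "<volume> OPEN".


Per-triangle v0·(v1×v2)/6:
  t1: +2.2312
  t2: -0.0913
  t3: +0.0108
  t4: +1.8993
  t5: +2.4692
  t6: +1.5553
  t7: +2.3964
  t8: +0.3625
  t9: +5.0239
  t10: +0.5133
  t11: +4.8863
  t12: -0.2129
Σ = +21.0439 → |volume| = 21.04

Directed edges: 36 total; 6 unmatched, e.g. (-4.25,1.52,-2.91)→(-4.28,1.87,0.02) → open.

21.04 OPEN


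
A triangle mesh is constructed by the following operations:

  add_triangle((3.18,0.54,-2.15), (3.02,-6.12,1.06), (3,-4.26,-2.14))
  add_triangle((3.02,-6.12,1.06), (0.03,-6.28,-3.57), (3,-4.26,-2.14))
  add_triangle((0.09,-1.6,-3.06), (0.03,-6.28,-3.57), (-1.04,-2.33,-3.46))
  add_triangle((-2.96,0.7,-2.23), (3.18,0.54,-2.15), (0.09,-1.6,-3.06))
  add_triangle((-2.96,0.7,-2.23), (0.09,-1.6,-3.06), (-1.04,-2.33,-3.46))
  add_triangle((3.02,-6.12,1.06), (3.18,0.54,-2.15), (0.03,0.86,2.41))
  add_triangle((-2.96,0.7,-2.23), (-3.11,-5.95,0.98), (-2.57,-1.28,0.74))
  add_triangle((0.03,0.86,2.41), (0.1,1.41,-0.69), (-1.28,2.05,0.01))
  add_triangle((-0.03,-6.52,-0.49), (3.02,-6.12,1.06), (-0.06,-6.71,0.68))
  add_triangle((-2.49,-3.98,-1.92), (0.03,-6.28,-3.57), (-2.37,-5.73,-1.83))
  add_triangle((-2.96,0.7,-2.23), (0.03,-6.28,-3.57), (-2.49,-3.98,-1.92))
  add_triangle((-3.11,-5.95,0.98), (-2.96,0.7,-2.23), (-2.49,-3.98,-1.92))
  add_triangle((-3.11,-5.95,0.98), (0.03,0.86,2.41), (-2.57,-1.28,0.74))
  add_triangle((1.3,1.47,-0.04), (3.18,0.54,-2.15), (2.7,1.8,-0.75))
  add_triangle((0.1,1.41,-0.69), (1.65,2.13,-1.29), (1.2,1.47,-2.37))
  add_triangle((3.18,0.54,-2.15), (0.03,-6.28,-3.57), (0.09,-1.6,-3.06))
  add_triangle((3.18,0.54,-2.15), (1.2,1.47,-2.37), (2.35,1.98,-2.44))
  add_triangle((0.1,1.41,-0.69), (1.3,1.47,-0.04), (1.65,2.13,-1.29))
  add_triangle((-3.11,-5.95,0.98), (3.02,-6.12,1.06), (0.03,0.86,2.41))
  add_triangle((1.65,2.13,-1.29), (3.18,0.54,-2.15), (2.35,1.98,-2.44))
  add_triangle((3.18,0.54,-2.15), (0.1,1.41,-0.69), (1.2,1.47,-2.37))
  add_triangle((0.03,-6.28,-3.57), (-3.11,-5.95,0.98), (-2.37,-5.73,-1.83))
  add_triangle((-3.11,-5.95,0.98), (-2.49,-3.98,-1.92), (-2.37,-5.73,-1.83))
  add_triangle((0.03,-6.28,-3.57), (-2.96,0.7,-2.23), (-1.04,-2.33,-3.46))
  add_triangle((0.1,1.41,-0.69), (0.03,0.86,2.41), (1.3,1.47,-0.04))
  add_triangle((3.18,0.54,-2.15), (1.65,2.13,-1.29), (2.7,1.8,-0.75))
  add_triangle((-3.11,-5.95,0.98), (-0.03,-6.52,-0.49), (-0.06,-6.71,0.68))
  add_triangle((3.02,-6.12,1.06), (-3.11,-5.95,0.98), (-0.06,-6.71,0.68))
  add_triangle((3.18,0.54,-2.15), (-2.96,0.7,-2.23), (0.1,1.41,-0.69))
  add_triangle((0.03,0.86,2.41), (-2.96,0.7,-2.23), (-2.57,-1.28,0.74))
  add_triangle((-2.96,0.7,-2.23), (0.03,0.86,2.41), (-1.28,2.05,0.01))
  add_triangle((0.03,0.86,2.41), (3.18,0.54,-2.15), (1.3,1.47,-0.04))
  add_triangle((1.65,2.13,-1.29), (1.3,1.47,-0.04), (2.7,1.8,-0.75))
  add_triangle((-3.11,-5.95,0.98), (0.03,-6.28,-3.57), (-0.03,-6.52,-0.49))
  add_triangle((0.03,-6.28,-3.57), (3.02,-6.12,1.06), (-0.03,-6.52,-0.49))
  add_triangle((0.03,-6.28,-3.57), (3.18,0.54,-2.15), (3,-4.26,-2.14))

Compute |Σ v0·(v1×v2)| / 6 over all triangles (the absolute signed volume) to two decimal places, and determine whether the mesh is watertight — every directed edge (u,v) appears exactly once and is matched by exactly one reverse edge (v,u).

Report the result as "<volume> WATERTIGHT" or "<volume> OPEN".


Per-triangle v0·(v1×v2)/6:
  t1: +8.2335
  t2: +13.2741
  t3: +2.5500
  t4: +5.5340
  t5: +1.8903
  t6: +9.9489
  t7: +5.7318
  t8: +0.9409
  t9: +3.9708
  t10: +2.8889
  t11: +7.9612
  t12: +7.6354
  t13: +4.5900
  t14: -0.1156
  t15: +0.5177
  t16: +6.9516
  t17: +0.7348
  t18: +0.3089
  t19: +15.7577
  t20: +0.6883
  t21: -0.7331
  t22: +6.2577
  t23: +2.7232
  t24: +3.7173
  t25: +0.8004
  t26: +1.1784
  t27: +3.9219
  t28: +2.7998
  t29: +2.7272
  t30: +3.3682
  t31: +1.6412
  t32: +1.2290
  t33: +0.3746
  t34: +10.2864
  t35: +10.3590
  t36: +8.6009
Σ = +159.2452 → |volume| = 159.25

Directed edges: 108 total; 6 unmatched, e.g. (0.1,1.41,-0.69)→(-1.28,2.05,0.01) → open.

159.25 OPEN


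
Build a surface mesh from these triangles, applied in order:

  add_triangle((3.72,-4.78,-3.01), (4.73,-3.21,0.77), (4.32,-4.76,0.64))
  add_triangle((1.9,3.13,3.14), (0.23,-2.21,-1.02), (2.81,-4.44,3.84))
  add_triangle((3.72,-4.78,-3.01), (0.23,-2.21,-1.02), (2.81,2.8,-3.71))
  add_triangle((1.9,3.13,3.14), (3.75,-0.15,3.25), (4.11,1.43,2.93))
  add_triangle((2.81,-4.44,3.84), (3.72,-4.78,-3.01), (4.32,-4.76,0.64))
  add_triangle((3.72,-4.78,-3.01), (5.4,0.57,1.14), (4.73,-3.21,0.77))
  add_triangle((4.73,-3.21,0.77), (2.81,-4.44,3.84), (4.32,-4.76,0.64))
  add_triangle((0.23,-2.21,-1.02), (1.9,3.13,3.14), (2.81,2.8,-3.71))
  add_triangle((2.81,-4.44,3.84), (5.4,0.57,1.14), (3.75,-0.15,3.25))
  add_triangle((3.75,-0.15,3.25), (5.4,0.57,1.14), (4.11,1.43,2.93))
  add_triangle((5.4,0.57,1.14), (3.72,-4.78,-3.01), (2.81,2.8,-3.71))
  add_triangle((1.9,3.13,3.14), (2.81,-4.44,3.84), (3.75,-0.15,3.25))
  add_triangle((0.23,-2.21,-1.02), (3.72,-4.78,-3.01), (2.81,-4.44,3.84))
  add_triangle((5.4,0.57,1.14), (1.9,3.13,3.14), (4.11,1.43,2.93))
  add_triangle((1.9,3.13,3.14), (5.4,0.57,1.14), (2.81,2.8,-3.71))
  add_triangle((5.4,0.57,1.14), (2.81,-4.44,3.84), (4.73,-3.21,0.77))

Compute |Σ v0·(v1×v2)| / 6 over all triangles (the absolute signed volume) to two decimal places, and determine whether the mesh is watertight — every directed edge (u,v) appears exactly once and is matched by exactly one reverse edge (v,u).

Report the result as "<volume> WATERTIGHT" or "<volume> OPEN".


112.74 WATERTIGHT

Per-triangle v0·(v1×v2)/6:
  t1: +5.0985
  t2: -3.3619
  t3: +5.0193
  t4: +2.7545
  t5: +5.1245
  t6: +11.6061
  t7: +5.0015
  t8: -6.0377
  t9: +8.8848
  t10: +3.2171
  t11: +28.5843
  t12: +6.8537
  t13: +7.6855
  t14: +2.9818
  t15: +17.5163
  t16: +11.8132
Σ = +112.7415 → |volume| = 112.74

Directed edges: 48 total, each appears once with its reverse present → watertight.


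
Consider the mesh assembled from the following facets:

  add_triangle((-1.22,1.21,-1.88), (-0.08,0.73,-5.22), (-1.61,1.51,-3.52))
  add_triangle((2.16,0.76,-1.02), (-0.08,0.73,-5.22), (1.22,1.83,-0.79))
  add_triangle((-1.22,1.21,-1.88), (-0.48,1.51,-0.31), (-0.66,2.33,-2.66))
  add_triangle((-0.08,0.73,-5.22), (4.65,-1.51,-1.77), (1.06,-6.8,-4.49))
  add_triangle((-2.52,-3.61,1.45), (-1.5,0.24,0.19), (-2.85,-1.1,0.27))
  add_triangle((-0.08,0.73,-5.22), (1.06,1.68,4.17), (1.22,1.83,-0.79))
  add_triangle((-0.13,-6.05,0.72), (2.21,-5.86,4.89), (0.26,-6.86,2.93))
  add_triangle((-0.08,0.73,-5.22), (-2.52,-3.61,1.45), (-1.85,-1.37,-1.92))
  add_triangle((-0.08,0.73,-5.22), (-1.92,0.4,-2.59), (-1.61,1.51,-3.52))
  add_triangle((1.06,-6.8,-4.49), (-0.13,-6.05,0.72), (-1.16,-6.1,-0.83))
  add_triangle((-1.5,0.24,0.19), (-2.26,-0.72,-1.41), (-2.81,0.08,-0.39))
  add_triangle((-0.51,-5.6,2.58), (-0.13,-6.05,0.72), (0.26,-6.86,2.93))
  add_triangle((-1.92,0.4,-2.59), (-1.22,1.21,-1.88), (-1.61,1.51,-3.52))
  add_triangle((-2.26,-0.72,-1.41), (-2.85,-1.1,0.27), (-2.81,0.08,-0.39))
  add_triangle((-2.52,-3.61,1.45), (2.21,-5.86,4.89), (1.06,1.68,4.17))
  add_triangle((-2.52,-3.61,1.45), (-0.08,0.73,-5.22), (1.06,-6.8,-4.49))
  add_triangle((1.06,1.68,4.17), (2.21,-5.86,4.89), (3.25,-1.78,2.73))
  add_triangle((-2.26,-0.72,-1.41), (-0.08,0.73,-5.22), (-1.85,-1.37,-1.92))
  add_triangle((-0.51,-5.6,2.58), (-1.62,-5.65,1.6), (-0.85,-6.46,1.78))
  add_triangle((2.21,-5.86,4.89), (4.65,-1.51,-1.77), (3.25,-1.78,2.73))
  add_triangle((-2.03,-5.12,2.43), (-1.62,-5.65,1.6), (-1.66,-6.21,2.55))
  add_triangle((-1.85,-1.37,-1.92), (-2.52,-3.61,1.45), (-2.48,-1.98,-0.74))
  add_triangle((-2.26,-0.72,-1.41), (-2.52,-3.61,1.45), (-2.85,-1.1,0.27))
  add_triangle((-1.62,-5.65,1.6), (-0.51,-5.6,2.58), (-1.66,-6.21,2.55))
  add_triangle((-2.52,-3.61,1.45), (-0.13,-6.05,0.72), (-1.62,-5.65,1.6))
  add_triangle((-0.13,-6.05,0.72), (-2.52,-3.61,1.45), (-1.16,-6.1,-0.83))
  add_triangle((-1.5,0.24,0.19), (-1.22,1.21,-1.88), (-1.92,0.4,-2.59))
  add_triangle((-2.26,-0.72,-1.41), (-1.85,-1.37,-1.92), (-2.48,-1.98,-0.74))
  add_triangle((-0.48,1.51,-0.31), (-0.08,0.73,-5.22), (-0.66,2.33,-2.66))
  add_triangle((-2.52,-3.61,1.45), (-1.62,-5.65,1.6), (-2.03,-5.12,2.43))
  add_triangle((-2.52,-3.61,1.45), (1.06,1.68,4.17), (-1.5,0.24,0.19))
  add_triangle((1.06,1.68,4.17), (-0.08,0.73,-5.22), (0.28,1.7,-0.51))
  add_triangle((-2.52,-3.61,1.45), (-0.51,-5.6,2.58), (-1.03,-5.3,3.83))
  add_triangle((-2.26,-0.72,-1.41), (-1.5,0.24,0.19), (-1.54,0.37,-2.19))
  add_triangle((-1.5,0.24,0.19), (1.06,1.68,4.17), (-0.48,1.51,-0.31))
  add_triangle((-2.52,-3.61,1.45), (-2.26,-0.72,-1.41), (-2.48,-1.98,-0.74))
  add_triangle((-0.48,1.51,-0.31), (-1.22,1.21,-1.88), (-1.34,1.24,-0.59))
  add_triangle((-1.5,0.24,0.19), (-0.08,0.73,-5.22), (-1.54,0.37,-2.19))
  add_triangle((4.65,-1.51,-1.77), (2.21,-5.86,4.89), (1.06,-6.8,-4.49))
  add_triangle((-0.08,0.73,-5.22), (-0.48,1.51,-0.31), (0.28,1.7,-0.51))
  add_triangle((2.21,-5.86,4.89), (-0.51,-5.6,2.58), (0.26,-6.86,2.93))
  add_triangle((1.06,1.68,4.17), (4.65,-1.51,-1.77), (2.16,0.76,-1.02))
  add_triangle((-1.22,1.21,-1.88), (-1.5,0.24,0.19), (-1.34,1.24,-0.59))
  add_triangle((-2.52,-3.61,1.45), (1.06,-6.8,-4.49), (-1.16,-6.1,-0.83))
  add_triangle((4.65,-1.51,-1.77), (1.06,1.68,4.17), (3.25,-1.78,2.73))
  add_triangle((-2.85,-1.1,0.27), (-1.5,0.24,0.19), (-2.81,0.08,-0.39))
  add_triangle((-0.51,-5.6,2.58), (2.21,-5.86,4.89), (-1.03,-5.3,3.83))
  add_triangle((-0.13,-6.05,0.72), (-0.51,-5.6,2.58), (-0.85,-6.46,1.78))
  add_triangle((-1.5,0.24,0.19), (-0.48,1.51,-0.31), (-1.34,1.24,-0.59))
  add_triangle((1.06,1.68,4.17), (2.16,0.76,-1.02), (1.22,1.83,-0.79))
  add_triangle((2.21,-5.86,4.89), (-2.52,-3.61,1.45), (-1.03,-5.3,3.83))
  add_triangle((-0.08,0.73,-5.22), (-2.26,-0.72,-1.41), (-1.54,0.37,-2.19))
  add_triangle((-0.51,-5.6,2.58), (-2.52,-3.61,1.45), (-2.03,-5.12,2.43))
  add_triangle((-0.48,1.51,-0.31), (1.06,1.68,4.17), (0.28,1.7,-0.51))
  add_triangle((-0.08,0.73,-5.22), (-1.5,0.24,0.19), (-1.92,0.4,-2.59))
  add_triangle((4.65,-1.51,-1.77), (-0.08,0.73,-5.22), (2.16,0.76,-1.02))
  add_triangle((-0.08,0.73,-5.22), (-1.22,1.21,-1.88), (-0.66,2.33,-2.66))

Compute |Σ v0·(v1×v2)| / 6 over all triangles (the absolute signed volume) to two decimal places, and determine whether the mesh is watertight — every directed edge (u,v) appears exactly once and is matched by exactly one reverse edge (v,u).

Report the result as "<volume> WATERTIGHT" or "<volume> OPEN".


219.83 OPEN

Per-triangle v0·(v1×v2)/6:
  t1: +0.2274
  t2: +2.5929
  t3: +0.4918
  t4: +28.4989
  t5: +0.5312
  t6: +0.9358
  t7: +3.2560
  t8: +1.7728
  t9: +1.6137
  t10: +7.3903
  t11: -0.0450
  t12: +1.6166
  t13: +0.3243
  t14: +0.8509
  t15: +18.5381
  t16: +19.7747
  t17: +11.9743
  t18: +1.7381
  t19: +0.9892
  t20: +12.5916
  t21: +0.5301
  t22: +0.8062
  t23: +1.9470
  t24: +0.7037
  t25: +0.7426
  t26: +4.8906
  t27: +0.6716
  t28: +0.5806
  t29: -0.0194
  t30: +1.1441
  t31: +4.8414
  t32: +0.8447
  t33: +2.9480
  t34: +0.6973
  t35: +1.7137
  t36: +0.5010
  t37: +0.3179
  t38: +0.2660
  t39: +44.9607
  t40: +1.0407
  t41: +2.3989
  t42: +5.4902
  t43: +0.3289
  t44: +2.0009
  t45: +8.7918
  t46: +0.2818
  t47: +4.6737
  t48: +0.9749
  t49: +0.1771
  t50: +2.4558
  t51: -2.3751
  t52: +1.3262
  t53: -0.4566
  t54: +0.9968
  t55: -0.3867
  t56: +5.8387
  t57: +1.5189
Σ = +219.8284 → |volume| = 219.83

Directed edges: 171 total; 9 unmatched, e.g. (-0.13,-6.05,0.72)→(2.21,-5.86,4.89) → open.
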